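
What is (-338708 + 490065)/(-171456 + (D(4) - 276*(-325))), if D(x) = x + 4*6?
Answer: -151357/81728 ≈ -1.8520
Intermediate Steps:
D(x) = 24 + x (D(x) = x + 24 = 24 + x)
(-338708 + 490065)/(-171456 + (D(4) - 276*(-325))) = (-338708 + 490065)/(-171456 + ((24 + 4) - 276*(-325))) = 151357/(-171456 + (28 + 89700)) = 151357/(-171456 + 89728) = 151357/(-81728) = 151357*(-1/81728) = -151357/81728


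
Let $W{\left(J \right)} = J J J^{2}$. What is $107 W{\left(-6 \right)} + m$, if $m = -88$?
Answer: $138584$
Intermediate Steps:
$W{\left(J \right)} = J^{4}$ ($W{\left(J \right)} = J^{2} J^{2} = J^{4}$)
$107 W{\left(-6 \right)} + m = 107 \left(-6\right)^{4} - 88 = 107 \cdot 1296 - 88 = 138672 - 88 = 138584$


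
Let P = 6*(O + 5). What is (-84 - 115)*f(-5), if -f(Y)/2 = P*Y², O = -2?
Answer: 179100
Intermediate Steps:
P = 18 (P = 6*(-2 + 5) = 6*3 = 18)
f(Y) = -36*Y²
(-84 - 115)*f(-5) = (-84 - 115)*(-36*(-5)²) = -(-7164)*25 = -199*(-900) = 179100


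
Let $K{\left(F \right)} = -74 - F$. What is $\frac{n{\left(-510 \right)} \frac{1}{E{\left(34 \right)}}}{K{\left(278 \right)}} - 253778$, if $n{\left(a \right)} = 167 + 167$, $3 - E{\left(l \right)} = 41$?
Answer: $- \frac{1697267097}{6688} \approx -2.5378 \cdot 10^{5}$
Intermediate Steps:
$E{\left(l \right)} = -38$ ($E{\left(l \right)} = 3 - 41 = -38$)
$n{\left(a \right)} = 334$
$\frac{n{\left(-510 \right)} \frac{1}{E{\left(34 \right)}}}{K{\left(278 \right)}} - 253778 = \frac{334 \frac{1}{-38}}{-74 - 278} - 253778 = \frac{334 \left(- \frac{1}{38}\right)}{-74 - 278} - 253778 = - \frac{167}{19 \left(-352\right)} - 253778 = \left(- \frac{167}{19}\right) \left(- \frac{1}{352}\right) - 253778 = \frac{167}{6688} - 253778 = - \frac{1697267097}{6688}$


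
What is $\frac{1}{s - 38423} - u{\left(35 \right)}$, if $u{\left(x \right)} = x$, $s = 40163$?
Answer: $- \frac{60899}{1740} \approx -34.999$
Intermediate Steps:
$\frac{1}{s - 38423} - u{\left(35 \right)} = \frac{1}{40163 - 38423} - 35 = \frac{1}{1740} - 35 = - \frac{60899}{1740}$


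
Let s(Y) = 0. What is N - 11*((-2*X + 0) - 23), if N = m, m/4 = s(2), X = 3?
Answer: 319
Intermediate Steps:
m = 0 (m = 4*0 = 0)
N = 0
N - 11*((-2*X + 0) - 23) = 0 - 11*((-2*3 + 0) - 23) = 0 - 11*((-6 + 0) - 23) = 0 - 11*(-6 - 23) = 0 - 11*(-29) = 0 + 319 = 319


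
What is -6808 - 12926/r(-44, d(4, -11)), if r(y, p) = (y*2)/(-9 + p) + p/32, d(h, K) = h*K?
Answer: -6304392/121 ≈ -52102.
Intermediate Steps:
d(h, K) = K*h
r(y, p) = p/32 + 2*y/(-9 + p) (r(y, p) = (2*y)/(-9 + p) + p*(1/32) = 2*y/(-9 + p) + p/32 = p/32 + 2*y/(-9 + p))
-6808 - 12926/r(-44, d(4, -11)) = -6808 - 12926*32*(-9 - 11*4)/((-11*4)**2 - (-99)*4 + 64*(-44)) = -6808 - 12926*32*(-9 - 44)/((-44)**2 - 9*(-44) - 2816) = -6808 - 12926*(-1696/(1936 + 396 - 2816)) = -6808 - 12926/((1/32)*(-1/53)*(-484)) = -6808 - 12926/121/424 = -6808 - 12926*424/121 = -6808 - 5480624/121 = -6304392/121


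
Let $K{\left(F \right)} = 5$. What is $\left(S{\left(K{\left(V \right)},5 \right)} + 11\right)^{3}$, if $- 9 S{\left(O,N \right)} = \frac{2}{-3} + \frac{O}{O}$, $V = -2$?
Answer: $\frac{25934336}{19683} \approx 1317.6$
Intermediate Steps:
$S{\left(O,N \right)} = - \frac{1}{27}$ ($S{\left(O,N \right)} = - \frac{\frac{2}{-3} + \frac{O}{O}}{9} = - \frac{2 \left(- \frac{1}{3}\right) + 1}{9} = - \frac{- \frac{2}{3} + 1}{9} = \left(- \frac{1}{9}\right) \frac{1}{3} = - \frac{1}{27}$)
$\left(S{\left(K{\left(V \right)},5 \right)} + 11\right)^{3} = \left(- \frac{1}{27} + 11\right)^{3} = \left(\frac{296}{27}\right)^{3} = \frac{25934336}{19683}$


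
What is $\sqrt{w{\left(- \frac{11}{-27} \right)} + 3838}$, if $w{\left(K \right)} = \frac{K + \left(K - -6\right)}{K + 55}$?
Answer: $\frac{\sqrt{134215323}}{187} \approx 61.953$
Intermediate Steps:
$w{\left(K \right)} = \frac{6 + 2 K}{55 + K}$ ($w{\left(K \right)} = \frac{K + \left(K + 6\right)}{55 + K} = \frac{K + \left(6 + K\right)}{55 + K} = \frac{6 + 2 K}{55 + K}$)
$\sqrt{w{\left(- \frac{11}{-27} \right)} + 3838} = \sqrt{\frac{2 \left(3 - \frac{11}{-27}\right)}{55 - \frac{11}{-27}} + 3838} = \sqrt{\frac{2 \left(3 - - \frac{11}{27}\right)}{55 - - \frac{11}{27}} + 3838} = \sqrt{\frac{2 \left(3 + \frac{11}{27}\right)}{55 + \frac{11}{27}} + 3838} = \sqrt{2 \frac{1}{\frac{1496}{27}} \cdot \frac{92}{27} + 3838} = \sqrt{2 \cdot \frac{27}{1496} \cdot \frac{92}{27} + 3838} = \sqrt{\frac{23}{187} + 3838} = \sqrt{\frac{717729}{187}} = \frac{\sqrt{134215323}}{187}$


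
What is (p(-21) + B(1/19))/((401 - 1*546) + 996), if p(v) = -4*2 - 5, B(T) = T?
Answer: -246/16169 ≈ -0.015214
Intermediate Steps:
p(v) = -13 (p(v) = -8 - 5 = -13)
(p(-21) + B(1/19))/((401 - 1*546) + 996) = (-13 + 1/19)/((401 - 1*546) + 996) = (-13 + 1/19)/((401 - 546) + 996) = -246/(19*(-145 + 996)) = -246/19/851 = -246/19*1/851 = -246/16169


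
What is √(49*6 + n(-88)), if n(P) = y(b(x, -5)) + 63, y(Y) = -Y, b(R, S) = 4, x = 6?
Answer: √353 ≈ 18.788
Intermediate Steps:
n(P) = 59 (n(P) = -1*4 + 63 = -4 + 63 = 59)
√(49*6 + n(-88)) = √(49*6 + 59) = √(294 + 59) = √353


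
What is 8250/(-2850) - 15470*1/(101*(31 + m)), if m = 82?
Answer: -921645/216847 ≈ -4.2502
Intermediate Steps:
8250/(-2850) - 15470*1/(101*(31 + m)) = 8250/(-2850) - 15470*1/(101*(31 + 82)) = 8250*(-1/2850) - 15470/(101*113) = -55/19 - 15470/11413 = -921645/216847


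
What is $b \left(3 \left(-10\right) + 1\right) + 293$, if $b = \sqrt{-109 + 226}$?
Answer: $293 - 87 \sqrt{13} \approx -20.683$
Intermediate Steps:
$b = 3 \sqrt{13}$ ($b = \sqrt{117} = 3 \sqrt{13} \approx 10.817$)
$b \left(3 \left(-10\right) + 1\right) + 293 = 3 \sqrt{13} \left(3 \left(-10\right) + 1\right) + 293 = 3 \sqrt{13} \left(-30 + 1\right) + 293 = 3 \sqrt{13} \left(-29\right) + 293 = - 87 \sqrt{13} + 293 = 293 - 87 \sqrt{13}$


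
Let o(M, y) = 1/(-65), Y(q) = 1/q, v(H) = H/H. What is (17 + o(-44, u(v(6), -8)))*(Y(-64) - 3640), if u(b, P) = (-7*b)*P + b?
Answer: -16074309/260 ≈ -61824.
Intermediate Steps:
v(H) = 1
u(b, P) = b - 7*P*b (u(b, P) = -7*P*b + b = b - 7*P*b)
o(M, y) = -1/65
(17 + o(-44, u(v(6), -8)))*(Y(-64) - 3640) = (17 - 1/65)*(1/(-64) - 3640) = 1104*(-1/64 - 3640)/65 = (1104/65)*(-232961/64) = -16074309/260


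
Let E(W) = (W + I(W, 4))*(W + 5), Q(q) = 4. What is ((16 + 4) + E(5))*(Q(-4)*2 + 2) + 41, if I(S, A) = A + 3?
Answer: 1441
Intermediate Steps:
I(S, A) = 3 + A
E(W) = (5 + W)*(7 + W) (E(W) = (W + (3 + 4))*(W + 5) = (W + 7)*(5 + W) = (7 + W)*(5 + W) = (5 + W)*(7 + W))
((16 + 4) + E(5))*(Q(-4)*2 + 2) + 41 = ((16 + 4) + (35 + 5² + 12*5))*(4*2 + 2) + 41 = (20 + (35 + 25 + 60))*(8 + 2) + 41 = (20 + 120)*10 + 41 = 140*10 + 41 = 1400 + 41 = 1441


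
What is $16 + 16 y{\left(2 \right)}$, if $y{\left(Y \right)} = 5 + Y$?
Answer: $128$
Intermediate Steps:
$16 + 16 y{\left(2 \right)} = 16 + 16 \left(5 + 2\right) = 16 + 16 \cdot 7 = 16 + 112 = 128$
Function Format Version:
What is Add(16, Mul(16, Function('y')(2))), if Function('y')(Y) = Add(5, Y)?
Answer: 128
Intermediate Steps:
Add(16, Mul(16, Function('y')(2))) = Add(16, Mul(16, Add(5, 2))) = Add(16, Mul(16, 7)) = Add(16, 112) = 128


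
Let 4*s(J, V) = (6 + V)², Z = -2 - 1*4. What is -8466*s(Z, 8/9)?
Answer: -2711942/27 ≈ -1.0044e+5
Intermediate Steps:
Z = -6 (Z = -2 - 4 = -6)
s(J, V) = (6 + V)²/4
-8466*s(Z, 8/9) = -4233*(6 + 8/9)²/2 = -4233*(62/9)²/2 = -4233*3844/(2*81) = -8466*961/81 = -2711942/27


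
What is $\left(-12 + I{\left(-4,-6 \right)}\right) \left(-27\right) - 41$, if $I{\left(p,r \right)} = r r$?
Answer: $-689$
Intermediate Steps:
$I{\left(p,r \right)} = r^{2}$
$\left(-12 + I{\left(-4,-6 \right)}\right) \left(-27\right) - 41 = \left(-12 + \left(-6\right)^{2}\right) \left(-27\right) - 41 = \left(-12 + 36\right) \left(-27\right) - 41 = 24 \left(-27\right) - 41 = -648 - 41 = -689$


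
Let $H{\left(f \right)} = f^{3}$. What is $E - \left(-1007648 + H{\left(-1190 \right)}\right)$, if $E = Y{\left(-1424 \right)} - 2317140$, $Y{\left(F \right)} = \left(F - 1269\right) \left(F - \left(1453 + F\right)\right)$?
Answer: $1687762437$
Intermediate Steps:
$Y{\left(F \right)} = 1843857 - 1453 F$ ($Y{\left(F \right)} = \left(-1269 + F\right) \left(-1453\right) = 1843857 - 1453 F$)
$E = 1595789$ ($E = \left(1843857 - -2069072\right) - 2317140 = \left(1843857 + 2069072\right) - 2317140 = 3912929 - 2317140 = 1595789$)
$E - \left(-1007648 + H{\left(-1190 \right)}\right) = 1595789 - \left(-1007648 + \left(-1190\right)^{3}\right) = 1595789 - \left(-1007648 - 1685159000\right) = 1595789 - -1686166648 = 1595789 + 1686166648 = 1687762437$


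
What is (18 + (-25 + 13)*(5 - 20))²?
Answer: 39204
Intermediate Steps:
(18 + (-25 + 13)*(5 - 20))² = (18 - 12*(-15))² = (18 + 180)² = 198² = 39204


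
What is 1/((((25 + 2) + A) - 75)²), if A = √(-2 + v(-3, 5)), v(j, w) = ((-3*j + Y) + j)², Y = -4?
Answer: (48 - √2)⁻² ≈ 0.00046078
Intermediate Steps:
v(j, w) = (-4 - 2*j)² (v(j, w) = ((-3*j - 4) + j)² = ((-4 - 3*j) + j)² = (-4 - 2*j)²)
A = √2 (A = √(-2 + 4*(2 - 3)²) = √(-2 + 4*(-1)²) = √(-2 + 4*1) = √(-2 + 4) = √2 ≈ 1.4142)
1/((((25 + 2) + A) - 75)²) = 1/((((25 + 2) + √2) - 75)²) = 1/(((27 + √2) - 75)²) = 1/((-48 + √2)²) = (-48 + √2)⁻²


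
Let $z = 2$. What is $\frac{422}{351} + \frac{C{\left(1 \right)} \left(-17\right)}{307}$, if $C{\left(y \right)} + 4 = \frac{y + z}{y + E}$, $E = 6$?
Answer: $\frac{1056053}{754299} \approx 1.4$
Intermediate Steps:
$C{\left(y \right)} = -4 + \frac{2 + y}{6 + y}$ ($C{\left(y \right)} = -4 + \frac{y + 2}{y + 6} = -4 + \frac{2 + y}{6 + y}$)
$\frac{422}{351} + \frac{C{\left(1 \right)} \left(-17\right)}{307} = \frac{422}{351} + \frac{\frac{-22 - 3}{6 + 1} \left(-17\right)}{307} = 422 \cdot \frac{1}{351} + \frac{-22 - 3}{7} \left(-17\right) \frac{1}{307} = \frac{422}{351} + \frac{1}{7} \left(-25\right) \left(-17\right) \frac{1}{307} = \frac{422}{351} + \left(- \frac{25}{7}\right) \left(-17\right) \frac{1}{307} = \frac{422}{351} + \frac{425}{7} \cdot \frac{1}{307} = \frac{422}{351} + \frac{425}{2149} = \frac{1056053}{754299}$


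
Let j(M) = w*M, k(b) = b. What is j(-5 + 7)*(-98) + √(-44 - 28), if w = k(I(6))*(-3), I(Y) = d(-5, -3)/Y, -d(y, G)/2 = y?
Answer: 980 + 6*I*√2 ≈ 980.0 + 8.4853*I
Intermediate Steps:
d(y, G) = -2*y
I(Y) = 10/Y (I(Y) = (-2*(-5))/Y = 10/Y)
w = -5 (w = (10/6)*(-3) = (10*(⅙))*(-3) = (5/3)*(-3) = -5)
j(M) = -5*M
j(-5 + 7)*(-98) + √(-44 - 28) = -5*(-5 + 7)*(-98) + √(-44 - 28) = -5*2*(-98) + √(-72) = -10*(-98) + 6*I*√2 = 980 + 6*I*√2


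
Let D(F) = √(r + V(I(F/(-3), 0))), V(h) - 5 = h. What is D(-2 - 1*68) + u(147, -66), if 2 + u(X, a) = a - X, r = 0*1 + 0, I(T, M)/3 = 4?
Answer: -215 + √17 ≈ -210.88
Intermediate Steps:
I(T, M) = 12 (I(T, M) = 3*4 = 12)
V(h) = 5 + h
r = 0 (r = 0 + 0 = 0)
D(F) = √17 (D(F) = √(0 + (5 + 12)) = √(0 + 17) = √17)
u(X, a) = -2 + a - X (u(X, a) = -2 + (a - X) = -2 + a - X)
D(-2 - 1*68) + u(147, -66) = √17 + (-2 - 66 - 1*147) = √17 + (-2 - 66 - 147) = √17 - 215 = -215 + √17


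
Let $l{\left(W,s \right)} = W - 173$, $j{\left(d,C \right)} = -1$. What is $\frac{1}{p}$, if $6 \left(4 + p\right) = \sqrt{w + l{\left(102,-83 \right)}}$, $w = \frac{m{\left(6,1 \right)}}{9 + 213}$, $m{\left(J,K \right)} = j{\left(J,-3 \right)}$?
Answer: $- \frac{31968}{143635} - \frac{6 i \sqrt{3499386}}{143635} \approx -0.22256 - 0.078142 i$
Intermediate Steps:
$l{\left(W,s \right)} = -173 + W$
$m{\left(J,K \right)} = -1$
$w = - \frac{1}{222}$ ($w = - \frac{1}{9 + 213} = - \frac{1}{222} \approx -0.0045045$)
$p = -4 + \frac{i \sqrt{3499386}}{1332}$ ($p = -4 + \frac{\sqrt{- \frac{1}{222} + \left(-173 + 102\right)}}{6} = -4 + \frac{\sqrt{- \frac{1}{222} - 71}}{6} = -4 + \frac{\sqrt{- \frac{15763}{222}}}{6} = -4 + \frac{\frac{1}{222} i \sqrt{3499386}}{6} = -4 + \frac{i \sqrt{3499386}}{1332} \approx -4.0 + 1.4044 i$)
$\frac{1}{p} = \frac{1}{-4 + \frac{i \sqrt{3499386}}{1332}}$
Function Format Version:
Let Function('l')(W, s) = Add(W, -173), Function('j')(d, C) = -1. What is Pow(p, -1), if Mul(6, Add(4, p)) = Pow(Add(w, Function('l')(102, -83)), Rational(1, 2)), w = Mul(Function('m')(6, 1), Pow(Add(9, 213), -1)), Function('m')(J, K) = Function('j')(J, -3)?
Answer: Add(Rational(-31968, 143635), Mul(Rational(-6, 143635), I, Pow(3499386, Rational(1, 2)))) ≈ Add(-0.22256, Mul(-0.078142, I))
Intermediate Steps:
Function('l')(W, s) = Add(-173, W)
Function('m')(J, K) = -1
w = Rational(-1, 222) (w = Mul(-1, Pow(Add(9, 213), -1)) = Mul(-1, Pow(222, -1)) = Mul(-1, Rational(1, 222)) = Rational(-1, 222) ≈ -0.0045045)
p = Add(-4, Mul(Rational(1, 1332), I, Pow(3499386, Rational(1, 2)))) (p = Add(-4, Mul(Rational(1, 6), Pow(Add(Rational(-1, 222), Add(-173, 102)), Rational(1, 2)))) = Add(-4, Mul(Rational(1, 6), Pow(Add(Rational(-1, 222), -71), Rational(1, 2)))) = Add(-4, Mul(Rational(1, 6), Pow(Rational(-15763, 222), Rational(1, 2)))) = Add(-4, Mul(Rational(1, 6), Mul(Rational(1, 222), I, Pow(3499386, Rational(1, 2))))) = Add(-4, Mul(Rational(1, 1332), I, Pow(3499386, Rational(1, 2)))) ≈ Add(-4.0000, Mul(1.4044, I)))
Pow(p, -1) = Pow(Add(-4, Mul(Rational(1, 1332), I, Pow(3499386, Rational(1, 2)))), -1)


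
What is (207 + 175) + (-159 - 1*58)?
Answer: 165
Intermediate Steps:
(207 + 175) + (-159 - 1*58) = 382 + (-159 - 58) = 382 - 217 = 165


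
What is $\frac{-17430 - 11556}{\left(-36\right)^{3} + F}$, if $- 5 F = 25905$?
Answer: $\frac{9662}{17279} \approx 0.55918$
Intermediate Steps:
$F = -5181$ ($F = \left(- \frac{1}{5}\right) 25905 = -5181$)
$\frac{-17430 - 11556}{\left(-36\right)^{3} + F} = \frac{-17430 - 11556}{\left(-36\right)^{3} - 5181} = - \frac{28986}{-46656 - 5181} = - \frac{28986}{-51837} = \left(-28986\right) \left(- \frac{1}{51837}\right) = \frac{9662}{17279}$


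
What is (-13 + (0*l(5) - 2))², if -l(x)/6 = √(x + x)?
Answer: 225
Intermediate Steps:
l(x) = -6*√2*√x (l(x) = -6*√(x + x) = -6*√2*√x)
(-13 + (0*l(5) - 2))² = (-13 + (0*(-6*√2*√5) - 2))² = (-13 + (0*(-6*√10) - 2))² = (-13 + (0 - 2))² = (-13 - 2)² = (-15)² = 225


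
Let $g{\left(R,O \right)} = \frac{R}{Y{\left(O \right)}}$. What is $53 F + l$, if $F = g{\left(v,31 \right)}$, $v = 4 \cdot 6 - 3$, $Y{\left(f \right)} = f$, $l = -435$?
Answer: $- \frac{12372}{31} \approx -399.1$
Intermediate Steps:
$v = 21$ ($v = 24 - 3 = 21$)
$g{\left(R,O \right)} = \frac{R}{O}$
$F = \frac{21}{31} \approx 0.67742$
$53 F + l = 53 \cdot \frac{21}{31} - 435 = \frac{1113}{31} - 435 = - \frac{12372}{31}$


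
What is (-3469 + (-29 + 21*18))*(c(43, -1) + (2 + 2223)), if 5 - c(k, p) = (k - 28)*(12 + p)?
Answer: -6442800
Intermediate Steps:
c(k, p) = 5 - (-28 + k)*(12 + p) (c(k, p) = 5 - (k - 28)*(12 + p) = 5 - (-28 + k)*(12 + p))
(-3469 + (-29 + 21*18))*(c(43, -1) + (2 + 2223)) = (-3469 + (-29 + 21*18))*((341 - 12*43 + 28*(-1) - 1*43*(-1)) + (2 + 2223)) = (-3469 + (-29 + 378))*((341 - 516 - 28 + 43) + 2225) = (-3469 + 349)*(-160 + 2225) = -3120*2065 = -6442800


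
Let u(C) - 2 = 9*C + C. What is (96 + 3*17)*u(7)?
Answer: 10584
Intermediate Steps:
u(C) = 2 + 10*C (u(C) = 2 + (9*C + C) = 2 + 10*C)
(96 + 3*17)*u(7) = (96 + 3*17)*(2 + 10*7) = (96 + 51)*(2 + 70) = 147*72 = 10584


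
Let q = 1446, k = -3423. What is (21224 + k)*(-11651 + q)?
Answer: -181659205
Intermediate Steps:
(21224 + k)*(-11651 + q) = (21224 - 3423)*(-11651 + 1446) = 17801*(-10205) = -181659205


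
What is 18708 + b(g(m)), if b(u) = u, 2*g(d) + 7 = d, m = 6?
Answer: 37415/2 ≈ 18708.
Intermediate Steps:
g(d) = -7/2 + d/2
18708 + b(g(m)) = 18708 + (-7/2 + (½)*6) = 18708 + (-7/2 + 3) = 18708 - ½ = 37415/2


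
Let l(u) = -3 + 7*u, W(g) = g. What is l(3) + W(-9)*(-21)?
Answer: 207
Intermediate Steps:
l(3) + W(-9)*(-21) = (-3 + 7*3) - 9*(-21) = (-3 + 21) + 189 = 18 + 189 = 207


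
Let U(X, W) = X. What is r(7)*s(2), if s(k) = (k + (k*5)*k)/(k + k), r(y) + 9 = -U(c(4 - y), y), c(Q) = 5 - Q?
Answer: -187/2 ≈ -93.500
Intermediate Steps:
r(y) = -10 - y (r(y) = -9 - (5 - (4 - y)) = -9 - (5 + (-4 + y)) = -9 - (1 + y) = -9 + (-1 - y) = -10 - y)
s(k) = (k + 5*k²)/(2*k) (s(k) = (k + (5*k)*k)/((2*k)) = (k + 5*k²)*(1/(2*k)) = (k + 5*k²)/(2*k))
r(7)*s(2) = (-10 - 1*7)*(½ + (5/2)*2) = (-10 - 7)*(½ + 5) = -17*11/2 = -187/2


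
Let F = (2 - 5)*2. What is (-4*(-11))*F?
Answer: -264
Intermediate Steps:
F = -6 (F = -3*2 = -6)
(-4*(-11))*F = -4*(-11)*(-6) = 44*(-6) = -264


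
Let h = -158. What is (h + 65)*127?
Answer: -11811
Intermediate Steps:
(h + 65)*127 = (-158 + 65)*127 = -93*127 = -11811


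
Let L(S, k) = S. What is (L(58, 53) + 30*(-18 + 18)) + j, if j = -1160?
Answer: -1102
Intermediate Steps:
(L(58, 53) + 30*(-18 + 18)) + j = (58 + 30*(-18 + 18)) - 1160 = (58 + 30*0) - 1160 = (58 + 0) - 1160 = 58 - 1160 = -1102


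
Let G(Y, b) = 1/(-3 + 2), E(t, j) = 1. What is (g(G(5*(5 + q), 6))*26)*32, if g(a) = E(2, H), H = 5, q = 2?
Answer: 832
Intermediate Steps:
G(Y, b) = -1 (G(Y, b) = 1/(-1) = -1)
g(a) = 1
(g(G(5*(5 + q), 6))*26)*32 = (1*26)*32 = 26*32 = 832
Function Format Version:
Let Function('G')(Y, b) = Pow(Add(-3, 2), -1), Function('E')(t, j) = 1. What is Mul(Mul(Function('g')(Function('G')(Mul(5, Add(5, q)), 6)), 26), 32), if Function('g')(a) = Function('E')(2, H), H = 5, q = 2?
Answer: 832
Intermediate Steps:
Function('G')(Y, b) = -1 (Function('G')(Y, b) = Pow(-1, -1) = -1)
Function('g')(a) = 1
Mul(Mul(Function('g')(Function('G')(Mul(5, Add(5, q)), 6)), 26), 32) = Mul(Mul(1, 26), 32) = Mul(26, 32) = 832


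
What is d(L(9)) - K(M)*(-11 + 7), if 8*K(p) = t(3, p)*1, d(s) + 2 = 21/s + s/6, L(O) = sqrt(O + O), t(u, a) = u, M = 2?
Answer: -1/2 + 4*sqrt(2) ≈ 5.1569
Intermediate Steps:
L(O) = sqrt(2)*sqrt(O) (L(O) = sqrt(2*O) = sqrt(2)*sqrt(O))
d(s) = -2 + 21/s + s/6 (d(s) = -2 + (21/s + s/6) = -2 + 21/s + s/6)
K(p) = 3/8 (K(p) = (3*1)/8 = (1/8)*3 = 3/8)
d(L(9)) - K(M)*(-11 + 7) = (-2 + 21/((sqrt(2)*sqrt(9))) + (sqrt(2)*sqrt(9))/6) - 3*(-11 + 7)/8 = (-2 + 21/((sqrt(2)*3)) + (sqrt(2)*3)/6) - 3*(-4)/8 = (-2 + 21/((3*sqrt(2))) + (3*sqrt(2))/6) - 1*(-3/2) = (-2 + 21*(sqrt(2)/6) + sqrt(2)/2) + 3/2 = (-2 + 7*sqrt(2)/2 + sqrt(2)/2) + 3/2 = (-2 + 4*sqrt(2)) + 3/2 = -1/2 + 4*sqrt(2)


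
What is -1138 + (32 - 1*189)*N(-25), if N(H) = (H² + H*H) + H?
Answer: -193463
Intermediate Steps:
N(H) = H + 2*H² (N(H) = (H² + H²) + H = 2*H² + H = H + 2*H²)
-1138 + (32 - 1*189)*N(-25) = -1138 + (32 - 1*189)*(-25*(1 + 2*(-25))) = -1138 + (32 - 189)*(-25*(1 - 50)) = -1138 - (-3925)*(-49) = -1138 - 157*1225 = -1138 - 192325 = -193463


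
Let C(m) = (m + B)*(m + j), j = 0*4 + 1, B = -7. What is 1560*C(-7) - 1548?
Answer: 129492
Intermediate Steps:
j = 1 (j = 0 + 1 = 1)
C(m) = (1 + m)*(-7 + m) (C(m) = (m - 7)*(m + 1) = (-7 + m)*(1 + m) = (1 + m)*(-7 + m))
1560*C(-7) - 1548 = 1560*(-7 + (-7)² - 6*(-7)) - 1548 = 1560*(-7 + 49 + 42) - 1548 = 1560*84 - 1548 = 131040 - 1548 = 129492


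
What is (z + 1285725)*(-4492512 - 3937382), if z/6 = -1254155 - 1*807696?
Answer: 93448586779614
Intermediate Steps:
z = -12371106 (z = 6*(-1254155 - 1*807696) = 6*(-1254155 - 807696) = 6*(-2061851) = -12371106)
(z + 1285725)*(-4492512 - 3937382) = (-12371106 + 1285725)*(-4492512 - 3937382) = -11085381*(-8429894) = 93448586779614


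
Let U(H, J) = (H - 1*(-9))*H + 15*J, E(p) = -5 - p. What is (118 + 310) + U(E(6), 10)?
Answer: 600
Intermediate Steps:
U(H, J) = 15*J + H*(9 + H) (U(H, J) = (H + 9)*H + 15*J = (9 + H)*H + 15*J = H*(9 + H) + 15*J = 15*J + H*(9 + H))
(118 + 310) + U(E(6), 10) = (118 + 310) + ((-5 - 1*6)² + 9*(-5 - 1*6) + 15*10) = 428 + ((-5 - 6)² + 9*(-5 - 6) + 150) = 428 + ((-11)² + 9*(-11) + 150) = 428 + (121 - 99 + 150) = 428 + 172 = 600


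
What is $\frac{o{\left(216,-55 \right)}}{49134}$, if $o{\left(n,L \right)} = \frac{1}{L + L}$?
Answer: $- \frac{1}{5404740} \approx -1.8502 \cdot 10^{-7}$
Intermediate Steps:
$o{\left(n,L \right)} = \frac{1}{2 L}$
$\frac{o{\left(216,-55 \right)}}{49134} = \frac{\frac{1}{2} \frac{1}{-55}}{49134} = \frac{1}{2} \left(- \frac{1}{55}\right) \frac{1}{49134} = \left(- \frac{1}{110}\right) \frac{1}{49134} = - \frac{1}{5404740}$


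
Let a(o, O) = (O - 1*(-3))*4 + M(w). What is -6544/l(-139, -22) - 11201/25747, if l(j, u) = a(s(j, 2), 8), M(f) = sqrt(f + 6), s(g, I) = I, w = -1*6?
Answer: -42245303/283217 ≈ -149.16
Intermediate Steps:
w = -6
M(f) = sqrt(6 + f)
a(o, O) = 12 + 4*O (a(o, O) = (O - 1*(-3))*4 + sqrt(6 - 6) = (O + 3)*4 + sqrt(0) = (3 + O)*4 + 0 = (12 + 4*O) + 0 = 12 + 4*O)
l(j, u) = 44 (l(j, u) = 12 + 4*8 = 12 + 32 = 44)
-6544/l(-139, -22) - 11201/25747 = -6544/44 - 11201/25747 = -6544*1/44 - 11201*1/25747 = -1636/11 - 11201/25747 = -42245303/283217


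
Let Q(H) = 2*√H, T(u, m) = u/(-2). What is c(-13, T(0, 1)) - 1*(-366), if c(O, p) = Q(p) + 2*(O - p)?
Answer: 340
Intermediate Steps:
T(u, m) = -u/2 (T(u, m) = u*(-½) = -u/2)
c(O, p) = -2*p + 2*O + 2*√p (c(O, p) = 2*√p + 2*(O - p) = 2*√p + (-2*p + 2*O) = -2*p + 2*O + 2*√p)
c(-13, T(0, 1)) - 1*(-366) = (-(-1)*0 + 2*(-13) + 2*√(-½*0)) - 1*(-366) = (-2*0 - 26 + 2*√0) + 366 = (0 - 26 + 2*0) + 366 = (0 - 26 + 0) + 366 = -26 + 366 = 340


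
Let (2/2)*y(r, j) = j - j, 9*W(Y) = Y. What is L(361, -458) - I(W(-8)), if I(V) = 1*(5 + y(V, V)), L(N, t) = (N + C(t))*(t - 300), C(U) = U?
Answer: 73521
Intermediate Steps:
W(Y) = Y/9
y(r, j) = 0 (y(r, j) = j - j = 0)
L(N, t) = (-300 + t)*(N + t) (L(N, t) = (N + t)*(t - 300) = (N + t)*(-300 + t) = (-300 + t)*(N + t))
I(V) = 5 (I(V) = 1*(5 + 0) = 1*5 = 5)
L(361, -458) - I(W(-8)) = ((-458)² - 300*361 - 300*(-458) + 361*(-458)) - 1*5 = (209764 - 108300 + 137400 - 165338) - 5 = 73526 - 5 = 73521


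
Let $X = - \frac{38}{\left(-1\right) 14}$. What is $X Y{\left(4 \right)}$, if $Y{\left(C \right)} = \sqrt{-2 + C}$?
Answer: $\frac{19 \sqrt{2}}{7} \approx 3.8386$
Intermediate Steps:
$X = \frac{19}{7}$ ($X = - \frac{38}{-14} = \left(-38\right) \left(- \frac{1}{14}\right) = \frac{19}{7} \approx 2.7143$)
$X Y{\left(4 \right)} = \frac{19 \sqrt{-2 + 4}}{7} = \frac{19 \sqrt{2}}{7}$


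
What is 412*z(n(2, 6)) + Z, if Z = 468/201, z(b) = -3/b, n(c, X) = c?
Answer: -41250/67 ≈ -615.67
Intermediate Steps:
Z = 156/67 (Z = 468*(1/201) = 156/67 ≈ 2.3284)
412*z(n(2, 6)) + Z = 412*(-3/2) + 156/67 = -618 + 156/67 = -41250/67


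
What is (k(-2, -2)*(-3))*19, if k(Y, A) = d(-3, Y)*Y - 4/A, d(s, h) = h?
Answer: -342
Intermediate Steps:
k(Y, A) = Y**2 - 4/A (k(Y, A) = Y*Y - 4/A = Y**2 - 4/A)
(k(-2, -2)*(-3))*19 = (((-2)**2 - 4/(-2))*(-3))*19 = ((4 - 4*(-1/2))*(-3))*19 = ((4 + 2)*(-3))*19 = (6*(-3))*19 = -18*19 = -342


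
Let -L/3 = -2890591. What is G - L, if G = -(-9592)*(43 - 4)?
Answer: -8297685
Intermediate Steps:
L = 8671773 (L = -3*(-2890591) = 8671773)
G = 374088 (G = -(-9592)*39 = -218*(-1716) = 374088)
G - L = 374088 - 1*8671773 = 374088 - 8671773 = -8297685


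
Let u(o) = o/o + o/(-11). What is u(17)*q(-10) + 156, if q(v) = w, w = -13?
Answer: 1794/11 ≈ 163.09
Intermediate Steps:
q(v) = -13
u(o) = 1 - o/11 (u(o) = 1 + o*(-1/11) = 1 - o/11)
u(17)*q(-10) + 156 = (1 - 1/11*17)*(-13) + 156 = (1 - 17/11)*(-13) + 156 = -6/11*(-13) + 156 = 78/11 + 156 = 1794/11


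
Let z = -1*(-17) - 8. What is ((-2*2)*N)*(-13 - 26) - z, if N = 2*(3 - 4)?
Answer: -321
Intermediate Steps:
N = -2 (N = 2*(-1) = -2)
z = 9 (z = 17 - 8 = 9)
((-2*2)*N)*(-13 - 26) - z = (-2*2*(-2))*(-13 - 26) - 1*9 = -4*(-2)*(-39) - 9 = 8*(-39) - 9 = -312 - 9 = -321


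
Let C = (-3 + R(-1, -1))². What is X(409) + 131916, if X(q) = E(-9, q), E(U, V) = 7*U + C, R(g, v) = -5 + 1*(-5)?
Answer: 132022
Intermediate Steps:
R(g, v) = -10 (R(g, v) = -5 - 5 = -10)
C = 169 (C = (-3 - 10)² = (-13)² = 169)
E(U, V) = 169 + 7*U (E(U, V) = 7*U + 169 = 169 + 7*U)
X(q) = 106 (X(q) = 169 + 7*(-9) = 169 - 63 = 106)
X(409) + 131916 = 106 + 131916 = 132022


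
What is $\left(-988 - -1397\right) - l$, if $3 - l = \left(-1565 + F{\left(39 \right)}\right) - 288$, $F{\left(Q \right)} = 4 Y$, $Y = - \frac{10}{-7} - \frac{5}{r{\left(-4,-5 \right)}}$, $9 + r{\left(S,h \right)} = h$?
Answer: $- \frac{10079}{7} \approx -1439.9$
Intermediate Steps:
$r{\left(S,h \right)} = -9 + h$
$Y = \frac{25}{14}$ ($Y = - \frac{10}{-7} - \frac{5}{-9 - 5} = \left(-10\right) \left(- \frac{1}{7}\right) - \frac{5}{-14} = \frac{10}{7} - - \frac{5}{14} = \frac{10}{7} + \frac{5}{14} = \frac{25}{14} \approx 1.7857$)
$F{\left(Q \right)} = \frac{50}{7}$ ($F{\left(Q \right)} = 4 \cdot \frac{25}{14} = \frac{50}{7}$)
$l = \frac{12942}{7}$ ($l = 3 - \left(\left(-1565 + \frac{50}{7}\right) - 288\right) = 3 - \left(- \frac{10905}{7} - 288\right) = 3 - - \frac{12921}{7} = 3 + \frac{12921}{7} = \frac{12942}{7} \approx 1848.9$)
$\left(-988 - -1397\right) - l = \left(-988 - -1397\right) - \frac{12942}{7} = \left(-988 + 1397\right) - \frac{12942}{7} = 409 - \frac{12942}{7} = - \frac{10079}{7}$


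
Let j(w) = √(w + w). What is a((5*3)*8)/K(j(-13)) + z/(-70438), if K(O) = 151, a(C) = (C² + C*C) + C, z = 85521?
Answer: 2024153289/10636138 ≈ 190.31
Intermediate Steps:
j(w) = √2*√w (j(w) = √(2*w) = √2*√w)
a(C) = C + 2*C² (a(C) = (C² + C²) + C = 2*C² + C = C + 2*C²)
a((5*3)*8)/K(j(-13)) + z/(-70438) = (((5*3)*8)*(1 + 2*((5*3)*8)))/151 + 85521/(-70438) = ((15*8)*(1 + 2*(15*8)))*(1/151) + 85521*(-1/70438) = (120*(1 + 2*120))*(1/151) - 85521/70438 = (120*(1 + 240))*(1/151) - 85521/70438 = (120*241)*(1/151) - 85521/70438 = 28920*(1/151) - 85521/70438 = 28920/151 - 85521/70438 = 2024153289/10636138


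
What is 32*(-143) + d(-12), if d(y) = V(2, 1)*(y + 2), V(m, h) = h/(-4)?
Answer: -9147/2 ≈ -4573.5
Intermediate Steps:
V(m, h) = -h/4 (V(m, h) = h*(-¼) = -h/4)
d(y) = -½ - y/4 (d(y) = (-¼*1)*(y + 2) = -(2 + y)/4 = -½ - y/4)
32*(-143) + d(-12) = 32*(-143) + (-½ - ¼*(-12)) = -4576 + (-½ + 3) = -4576 + 5/2 = -9147/2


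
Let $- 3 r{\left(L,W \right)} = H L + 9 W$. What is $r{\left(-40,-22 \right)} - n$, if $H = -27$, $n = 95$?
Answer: $-389$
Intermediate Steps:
$r{\left(L,W \right)} = - 3 W + 9 L$ ($r{\left(L,W \right)} = - \frac{- 27 L + 9 W}{3} = - 3 W + 9 L$)
$r{\left(-40,-22 \right)} - n = \left(\left(-3\right) \left(-22\right) + 9 \left(-40\right)\right) - 95 = \left(66 - 360\right) - 95 = -294 - 95 = -389$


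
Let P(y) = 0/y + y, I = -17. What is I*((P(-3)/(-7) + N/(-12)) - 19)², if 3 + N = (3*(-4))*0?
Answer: -4473873/784 ≈ -5706.5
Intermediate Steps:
P(y) = y (P(y) = 0 + y = y)
N = -3 (N = -3 + (3*(-4))*0 = -3 - 12*0 = -3 + 0 = -3)
I*((P(-3)/(-7) + N/(-12)) - 19)² = -17*((-3/(-7) - 3/(-12)) - 19)² = -17*((-3*(-⅐) - 3*(-1/12)) - 19)² = -17*((3/7 + ¼) - 19)² = -17*(19/28 - 19)² = -17*(-513/28)² = -17*263169/784 = -4473873/784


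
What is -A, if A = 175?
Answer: -175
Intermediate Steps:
-A = -1*175 = -175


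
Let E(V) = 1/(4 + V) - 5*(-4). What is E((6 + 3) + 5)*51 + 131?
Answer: 6923/6 ≈ 1153.8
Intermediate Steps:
E(V) = 20 + 1/(4 + V) (E(V) = 1/(4 + V) + 20 = 20 + 1/(4 + V))
E((6 + 3) + 5)*51 + 131 = ((81 + 20*((6 + 3) + 5))/(4 + ((6 + 3) + 5)))*51 + 131 = ((81 + 20*(9 + 5))/(4 + (9 + 5)))*51 + 131 = ((81 + 20*14)/(4 + 14))*51 + 131 = ((81 + 280)/18)*51 + 131 = ((1/18)*361)*51 + 131 = (361/18)*51 + 131 = 6137/6 + 131 = 6923/6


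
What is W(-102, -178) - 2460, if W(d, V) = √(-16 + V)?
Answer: -2460 + I*√194 ≈ -2460.0 + 13.928*I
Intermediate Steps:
W(-102, -178) - 2460 = √(-16 - 178) - 2460 = √(-194) - 2460 = I*√194 - 2460 = -2460 + I*√194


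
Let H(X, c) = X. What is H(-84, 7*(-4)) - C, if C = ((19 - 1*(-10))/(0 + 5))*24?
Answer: -1116/5 ≈ -223.20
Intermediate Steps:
C = 696/5 (C = ((19 + 10)/5)*24 = (29*(⅕))*24 = (29/5)*24 = 696/5 ≈ 139.20)
H(-84, 7*(-4)) - C = -84 - 1*696/5 = -84 - 696/5 = -1116/5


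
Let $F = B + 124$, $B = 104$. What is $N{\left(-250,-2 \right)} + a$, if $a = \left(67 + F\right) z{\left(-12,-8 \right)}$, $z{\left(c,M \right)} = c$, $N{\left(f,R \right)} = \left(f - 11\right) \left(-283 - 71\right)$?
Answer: $88854$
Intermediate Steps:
$N{\left(f,R \right)} = 3894 - 354 f$ ($N{\left(f,R \right)} = \left(-11 + f\right) \left(-354\right) = 3894 - 354 f$)
$F = 228$ ($F = 104 + 124 = 228$)
$a = -3540$ ($a = \left(67 + 228\right) \left(-12\right) = 295 \left(-12\right) = -3540$)
$N{\left(-250,-2 \right)} + a = \left(3894 - -88500\right) - 3540 = \left(3894 + 88500\right) - 3540 = 92394 - 3540 = 88854$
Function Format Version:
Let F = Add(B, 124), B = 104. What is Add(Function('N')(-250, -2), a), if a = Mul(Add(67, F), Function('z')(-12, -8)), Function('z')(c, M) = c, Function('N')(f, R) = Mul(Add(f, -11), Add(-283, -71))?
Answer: 88854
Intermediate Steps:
Function('N')(f, R) = Add(3894, Mul(-354, f)) (Function('N')(f, R) = Mul(Add(-11, f), -354) = Add(3894, Mul(-354, f)))
F = 228 (F = Add(104, 124) = 228)
a = -3540 (a = Mul(Add(67, 228), -12) = Mul(295, -12) = -3540)
Add(Function('N')(-250, -2), a) = Add(Add(3894, Mul(-354, -250)), -3540) = Add(Add(3894, 88500), -3540) = Add(92394, -3540) = 88854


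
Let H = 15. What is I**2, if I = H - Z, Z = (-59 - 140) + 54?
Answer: 25600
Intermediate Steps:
Z = -145 (Z = -199 + 54 = -145)
I = 160 (I = 15 - 1*(-145) = 15 + 145 = 160)
I**2 = 160**2 = 25600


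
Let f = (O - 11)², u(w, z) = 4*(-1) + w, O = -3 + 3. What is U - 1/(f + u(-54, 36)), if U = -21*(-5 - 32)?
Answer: 48950/63 ≈ 776.98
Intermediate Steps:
O = 0
u(w, z) = -4 + w
f = 121 (f = (0 - 11)² = (-11)² = 121)
U = 777 (U = -21*(-37) = 777)
U - 1/(f + u(-54, 36)) = 777 - 1/(121 + (-4 - 54)) = 777 - 1/(121 - 58) = 777 - 1/63 = 48950/63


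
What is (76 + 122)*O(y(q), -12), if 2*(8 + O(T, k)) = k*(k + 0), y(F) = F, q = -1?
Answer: 12672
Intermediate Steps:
O(T, k) = -8 + k²/2 (O(T, k) = -8 + (k*(k + 0))/2 = -8 + (k*k)/2 = -8 + k²/2)
(76 + 122)*O(y(q), -12) = (76 + 122)*(-8 + (½)*(-12)²) = 198*(-8 + (½)*144) = 198*(-8 + 72) = 198*64 = 12672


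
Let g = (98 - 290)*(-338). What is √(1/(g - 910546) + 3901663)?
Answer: 3*√12400766883698986/169130 ≈ 1975.3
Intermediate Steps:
g = 64896 (g = -192*(-338) = 64896)
√(1/(g - 910546) + 3901663) = √(1/(64896 - 910546) + 3901663) = √(1/(-845650) + 3901663) = √(-1/845650 + 3901663) = √(3299441315949/845650) = 3*√12400766883698986/169130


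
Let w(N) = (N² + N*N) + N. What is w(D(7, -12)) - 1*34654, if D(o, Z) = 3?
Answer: -34633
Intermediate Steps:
w(N) = N + 2*N² (w(N) = (N² + N²) + N = 2*N² + N = N + 2*N²)
w(D(7, -12)) - 1*34654 = 3*(1 + 2*3) - 1*34654 = 3*(1 + 6) - 34654 = 3*7 - 34654 = 21 - 34654 = -34633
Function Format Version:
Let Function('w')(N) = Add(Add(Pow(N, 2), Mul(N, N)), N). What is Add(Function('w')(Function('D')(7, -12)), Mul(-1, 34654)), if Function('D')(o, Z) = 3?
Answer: -34633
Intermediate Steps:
Function('w')(N) = Add(N, Mul(2, Pow(N, 2))) (Function('w')(N) = Add(Add(Pow(N, 2), Pow(N, 2)), N) = Add(Mul(2, Pow(N, 2)), N) = Add(N, Mul(2, Pow(N, 2))))
Add(Function('w')(Function('D')(7, -12)), Mul(-1, 34654)) = Add(Mul(3, Add(1, Mul(2, 3))), Mul(-1, 34654)) = Add(Mul(3, Add(1, 6)), -34654) = Add(Mul(3, 7), -34654) = Add(21, -34654) = -34633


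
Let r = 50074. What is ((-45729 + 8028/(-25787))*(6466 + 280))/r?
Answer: -3977514966123/645629119 ≈ -6160.7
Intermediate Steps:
((-45729 + 8028/(-25787))*(6466 + 280))/r = ((-45729 + 8028/(-25787))*(6466 + 280))/50074 = ((-45729 + 8028*(-1/25787))*6746)*(1/50074) = ((-45729 - 8028/25787)*6746)*(1/50074) = -1179221751/25787*6746*(1/50074) = -7955029932246/25787*1/50074 = -3977514966123/645629119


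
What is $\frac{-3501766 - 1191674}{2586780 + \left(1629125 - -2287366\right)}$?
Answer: $- \frac{1564480}{2167757} \approx -0.7217$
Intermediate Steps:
$\frac{-3501766 - 1191674}{2586780 + \left(1629125 - -2287366\right)} = - \frac{4693440}{2586780 + \left(1629125 + 2287366\right)} = - \frac{4693440}{2586780 + 3916491} = - \frac{4693440}{6503271} = \left(-4693440\right) \frac{1}{6503271} = - \frac{1564480}{2167757}$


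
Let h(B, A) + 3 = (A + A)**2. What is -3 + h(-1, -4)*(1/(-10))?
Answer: -91/10 ≈ -9.1000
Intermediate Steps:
h(B, A) = -3 + 4*A**2 (h(B, A) = -3 + (A + A)**2 = -3 + (2*A)**2 = -3 + 4*A**2)
-3 + h(-1, -4)*(1/(-10)) = -3 + (-3 + 4*(-4)**2)*(1/(-10)) = -3 + (-3 + 4*16)*(1*(-1/10)) = -3 + (-3 + 64)*(-1/10) = -3 + 61*(-1/10) = -3 - 61/10 = -91/10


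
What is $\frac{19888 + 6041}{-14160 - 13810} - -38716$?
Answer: $\frac{1082860591}{27970} \approx 38715.0$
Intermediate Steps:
$\frac{19888 + 6041}{-14160 - 13810} - -38716 = \frac{25929}{-27970} + 38716 = 25929 \left(- \frac{1}{27970}\right) + 38716 = - \frac{25929}{27970} + 38716 = \frac{1082860591}{27970}$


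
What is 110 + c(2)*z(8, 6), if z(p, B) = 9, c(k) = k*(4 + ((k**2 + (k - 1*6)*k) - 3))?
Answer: 56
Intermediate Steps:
c(k) = k*(1 + k**2 + k*(-6 + k)) (c(k) = k*(4 + ((k**2 + (k - 6)*k) - 3)) = k*(4 + ((k**2 + (-6 + k)*k) - 3)) = k*(4 + ((k**2 + k*(-6 + k)) - 3)) = k*(4 + (-3 + k**2 + k*(-6 + k))) = k*(1 + k**2 + k*(-6 + k)))
110 + c(2)*z(8, 6) = 110 + (2*(1 - 6*2 + 2*2**2))*9 = 110 + (2*(1 - 12 + 2*4))*9 = 110 + (2*(1 - 12 + 8))*9 = 110 + (2*(-3))*9 = 110 - 6*9 = 110 - 54 = 56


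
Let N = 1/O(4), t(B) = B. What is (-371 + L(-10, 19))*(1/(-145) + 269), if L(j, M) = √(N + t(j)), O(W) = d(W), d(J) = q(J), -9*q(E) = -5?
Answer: -14470484/145 + 39004*I*√205/725 ≈ -99797.0 + 770.28*I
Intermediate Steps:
q(E) = 5/9 (q(E) = -⅑*(-5) = 5/9)
d(J) = 5/9
O(W) = 5/9
N = 9/5 (N = 1/(5/9) = 9/5 ≈ 1.8000)
L(j, M) = √(9/5 + j)
(-371 + L(-10, 19))*(1/(-145) + 269) = (-371 + √(45 + 25*(-10))/5)*(1/(-145) + 269) = (-371 + √(45 - 250)/5)*(-1/145 + 269) = (-371 + √(-205)/5)*(39004/145) = (-371 + (I*√205)/5)*(39004/145) = (-371 + I*√205/5)*(39004/145) = -14470484/145 + 39004*I*√205/725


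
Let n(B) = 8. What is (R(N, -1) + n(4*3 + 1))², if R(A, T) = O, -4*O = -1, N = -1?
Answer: 1089/16 ≈ 68.063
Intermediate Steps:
O = ¼ (O = -¼*(-1) = ¼ ≈ 0.25000)
R(A, T) = ¼
(R(N, -1) + n(4*3 + 1))² = (¼ + 8)² = (33/4)² = 1089/16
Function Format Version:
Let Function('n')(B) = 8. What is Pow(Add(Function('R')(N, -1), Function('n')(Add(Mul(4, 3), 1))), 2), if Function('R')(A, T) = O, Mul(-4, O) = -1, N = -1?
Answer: Rational(1089, 16) ≈ 68.063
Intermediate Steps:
O = Rational(1, 4) (O = Mul(Rational(-1, 4), -1) = Rational(1, 4) ≈ 0.25000)
Function('R')(A, T) = Rational(1, 4)
Pow(Add(Function('R')(N, -1), Function('n')(Add(Mul(4, 3), 1))), 2) = Pow(Add(Rational(1, 4), 8), 2) = Pow(Rational(33, 4), 2) = Rational(1089, 16)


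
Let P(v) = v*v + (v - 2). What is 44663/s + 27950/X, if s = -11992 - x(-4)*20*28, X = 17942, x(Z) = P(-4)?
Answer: -154823573/157817832 ≈ -0.98103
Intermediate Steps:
P(v) = -2 + v + v² (P(v) = v² + (-2 + v) = -2 + v + v²)
x(Z) = 10 (x(Z) = -2 - 4 + (-4)² = -2 - 4 + 16 = 10)
s = -17592 (s = -11992 - 10*20*28 = -11992 - 200*28 = -11992 - 1*5600 = -11992 - 5600 = -17592)
44663/s + 27950/X = 44663/(-17592) + 27950/17942 = 44663*(-1/17592) + 27950*(1/17942) = -44663/17592 + 13975/8971 = -154823573/157817832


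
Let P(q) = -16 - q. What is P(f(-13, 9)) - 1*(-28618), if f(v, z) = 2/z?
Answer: 257416/9 ≈ 28602.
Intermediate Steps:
P(f(-13, 9)) - 1*(-28618) = (-16 - 2/9) - 1*(-28618) = (-16 - 2/9) + 28618 = -146/9 + 28618 = 257416/9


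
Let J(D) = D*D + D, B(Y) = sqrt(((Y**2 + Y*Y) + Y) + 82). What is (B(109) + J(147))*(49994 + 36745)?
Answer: 1887093684 + 86739*sqrt(23953) ≈ 1.9005e+9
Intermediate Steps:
B(Y) = sqrt(82 + Y + 2*Y**2) (B(Y) = sqrt(((Y**2 + Y**2) + Y) + 82) = sqrt((2*Y**2 + Y) + 82) = sqrt((Y + 2*Y**2) + 82) = sqrt(82 + Y + 2*Y**2))
J(D) = D + D**2 (J(D) = D**2 + D = D + D**2)
(B(109) + J(147))*(49994 + 36745) = (sqrt(82 + 109 + 2*109**2) + 147*(1 + 147))*(49994 + 36745) = (sqrt(82 + 109 + 2*11881) + 147*148)*86739 = (sqrt(82 + 109 + 23762) + 21756)*86739 = (sqrt(23953) + 21756)*86739 = (21756 + sqrt(23953))*86739 = 1887093684 + 86739*sqrt(23953)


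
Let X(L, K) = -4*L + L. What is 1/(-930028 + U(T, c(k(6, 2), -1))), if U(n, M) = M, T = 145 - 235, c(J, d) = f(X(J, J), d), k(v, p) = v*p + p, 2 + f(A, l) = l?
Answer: -1/930031 ≈ -1.0752e-6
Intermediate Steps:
X(L, K) = -3*L
f(A, l) = -2 + l
k(v, p) = p + p*v (k(v, p) = p*v + p = p + p*v)
c(J, d) = -2 + d
T = -90
1/(-930028 + U(T, c(k(6, 2), -1))) = 1/(-930028 + (-2 - 1)) = 1/(-930028 - 3) = 1/(-930031) = -1/930031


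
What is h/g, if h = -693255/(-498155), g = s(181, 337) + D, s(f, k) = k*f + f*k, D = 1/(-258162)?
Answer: 35794419462/3137800137355037 ≈ 1.1407e-5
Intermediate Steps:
D = -1/258162 ≈ -3.8735e-6
s(f, k) = 2*f*k (s(f, k) = f*k + f*k = 2*f*k)
g = 31494215027/258162 (g = 2*181*337 - 1/258162 = 121994 - 1/258162 = 31494215027/258162 ≈ 1.2199e+5)
h = 138651/99631 (h = -693255*(-1/498155) = 138651/99631 ≈ 1.3916)
h/g = 138651/(99631*(31494215027/258162)) = (138651/99631)*(258162/31494215027) = 35794419462/3137800137355037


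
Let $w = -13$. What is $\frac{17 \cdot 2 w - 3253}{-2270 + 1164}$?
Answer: $\frac{3695}{1106} \approx 3.3409$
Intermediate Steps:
$\frac{17 \cdot 2 w - 3253}{-2270 + 1164} = \frac{17 \cdot 2 \left(-13\right) - 3253}{-2270 + 1164} = \frac{34 \left(-13\right) - 3253}{-1106} = \left(-442 - 3253\right) \left(- \frac{1}{1106}\right) = \left(-3695\right) \left(- \frac{1}{1106}\right) = \frac{3695}{1106}$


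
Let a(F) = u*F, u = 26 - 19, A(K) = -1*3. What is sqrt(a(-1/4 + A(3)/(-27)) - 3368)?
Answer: I*sqrt(121283)/6 ≈ 58.043*I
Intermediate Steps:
A(K) = -3
u = 7
a(F) = 7*F
sqrt(a(-1/4 + A(3)/(-27)) - 3368) = sqrt(7*(-1/4 - 3/(-27)) - 3368) = sqrt(7*(-1*1/4 - 3*(-1/27)) - 3368) = sqrt(7*(-1/4 + 1/9) - 3368) = sqrt(7*(-5/36) - 3368) = sqrt(-35/36 - 3368) = sqrt(-121283/36) = I*sqrt(121283)/6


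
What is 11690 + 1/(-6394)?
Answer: 74745859/6394 ≈ 11690.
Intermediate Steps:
11690 + 1/(-6394) = 11690 - 1/6394 = 74745859/6394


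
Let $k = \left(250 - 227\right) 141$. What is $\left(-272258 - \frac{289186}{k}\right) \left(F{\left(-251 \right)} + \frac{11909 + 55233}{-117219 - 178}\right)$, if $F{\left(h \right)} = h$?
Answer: $\frac{26084888644103320}{380718471} \approx 6.8515 \cdot 10^{7}$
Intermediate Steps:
$k = 3243$ ($k = 23 \cdot 141 = 3243$)
$\left(-272258 - \frac{289186}{k}\right) \left(F{\left(-251 \right)} + \frac{11909 + 55233}{-117219 - 178}\right) = \left(-272258 - \frac{289186}{3243}\right) \left(-251 + \frac{11909 + 55233}{-117219 - 178}\right) = \left(-272258 - \frac{289186}{3243}\right) \left(-251 + \frac{67142}{-117397}\right) = \left(-272258 - \frac{289186}{3243}\right) \left(-251 + 67142 \left(- \frac{1}{117397}\right)\right) = - \frac{883221880 \left(-251 - \frac{67142}{117397}\right)}{3243} = \left(- \frac{883221880}{3243}\right) \left(- \frac{29533789}{117397}\right) = \frac{26084888644103320}{380718471}$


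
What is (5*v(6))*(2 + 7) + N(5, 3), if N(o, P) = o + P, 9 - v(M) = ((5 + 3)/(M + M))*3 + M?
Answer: 53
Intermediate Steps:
v(M) = 9 - M - 12/M (v(M) = 9 - (((5 + 3)/(M + M))*3 + M) = 9 - ((8/((2*M)))*3 + M) = 9 - ((8*(1/(2*M)))*3 + M) = 9 - ((4/M)*3 + M) = 9 - (12/M + M) = 9 - (M + 12/M) = 9 + (-M - 12/M) = 9 - M - 12/M)
N(o, P) = P + o
(5*v(6))*(2 + 7) + N(5, 3) = (5*(9 - 1*6 - 12/6))*(2 + 7) + (3 + 5) = (5*(9 - 6 - 12*⅙))*9 + 8 = (5*(9 - 6 - 2))*9 + 8 = (5*1)*9 + 8 = 5*9 + 8 = 45 + 8 = 53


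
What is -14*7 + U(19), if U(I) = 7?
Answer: -91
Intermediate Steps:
-14*7 + U(19) = -14*7 + 7 = -98 + 7 = -91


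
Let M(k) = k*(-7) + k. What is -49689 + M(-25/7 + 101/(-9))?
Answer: -1041605/21 ≈ -49600.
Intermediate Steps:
M(k) = -6*k (M(k) = -7*k + k = -6*k)
-49689 + M(-25/7 + 101/(-9)) = -49689 - 6*(-25/7 + 101/(-9)) = -49689 - 6*(-25*⅐ + 101*(-⅑)) = -49689 - 6*(-25/7 - 101/9) = -49689 - 6*(-932/63) = -49689 + 1864/21 = -1041605/21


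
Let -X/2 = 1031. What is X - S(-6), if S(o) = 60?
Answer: -2122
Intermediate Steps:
X = -2062 (X = -2*1031 = -2062)
X - S(-6) = -2062 - 1*60 = -2062 - 60 = -2122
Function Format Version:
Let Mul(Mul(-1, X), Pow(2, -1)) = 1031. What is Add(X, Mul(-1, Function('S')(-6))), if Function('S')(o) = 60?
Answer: -2122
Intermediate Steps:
X = -2062 (X = Mul(-2, 1031) = -2062)
Add(X, Mul(-1, Function('S')(-6))) = Add(-2062, Mul(-1, 60)) = Add(-2062, -60) = -2122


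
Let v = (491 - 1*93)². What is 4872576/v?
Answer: 1218144/39601 ≈ 30.760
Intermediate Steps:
v = 158404 (v = (491 - 93)² = 398² = 158404)
4872576/v = 4872576/158404 = 4872576*(1/158404) = 1218144/39601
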